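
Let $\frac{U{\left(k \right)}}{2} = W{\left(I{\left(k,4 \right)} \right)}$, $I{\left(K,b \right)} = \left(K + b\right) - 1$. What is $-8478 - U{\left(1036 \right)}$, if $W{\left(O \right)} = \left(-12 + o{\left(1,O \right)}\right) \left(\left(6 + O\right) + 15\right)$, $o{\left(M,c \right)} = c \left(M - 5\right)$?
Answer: $8827682$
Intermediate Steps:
$I{\left(K,b \right)} = -1 + K + b$
$o{\left(M,c \right)} = c \left(-5 + M\right)$
$W{\left(O \right)} = \left(-12 - 4 O\right) \left(21 + O\right)$ ($W{\left(O \right)} = \left(-12 + O \left(-5 + 1\right)\right) \left(\left(6 + O\right) + 15\right) = \left(-12 + O \left(-4\right)\right) \left(21 + O\right) = \left(-12 - 4 O\right) \left(21 + O\right)$)
$U{\left(k \right)} = -1080 - 192 k - 8 \left(3 + k\right)^{2}$ ($U{\left(k \right)} = 2 \left(-252 - 96 \left(-1 + k + 4\right) - 4 \left(-1 + k + 4\right)^{2}\right) = 2 \left(-252 - 96 \left(3 + k\right) - 4 \left(3 + k\right)^{2}\right) = 2 \left(-252 - \left(288 + 96 k\right) - 4 \left(3 + k\right)^{2}\right) = 2 \left(-540 - 96 k - 4 \left(3 + k\right)^{2}\right) = -1080 - 192 k - 8 \left(3 + k\right)^{2}$)
$-8478 - U{\left(1036 \right)} = -8478 - \left(-1152 - 248640 - 8 \cdot 1036^{2}\right) = -8478 - \left(-1152 - 248640 - 8586368\right) = -8478 - -8836160 = -8478 + 8836160 = 8827682$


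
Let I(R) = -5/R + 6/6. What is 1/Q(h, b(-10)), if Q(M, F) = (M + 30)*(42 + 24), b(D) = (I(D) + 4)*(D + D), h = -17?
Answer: 1/858 ≈ 0.0011655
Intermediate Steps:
I(R) = 1 - 5/R (I(R) = -5/R + 6*(⅙) = -5/R + 1 = 1 - 5/R)
b(D) = 2*D*(4 + (-5 + D)/D) (b(D) = ((-5 + D)/D + 4)*(D + D) = (4 + (-5 + D)/D)*(2*D) = 2*D*(4 + (-5 + D)/D))
Q(M, F) = 1980 + 66*M (Q(M, F) = (30 + M)*66 = 1980 + 66*M)
1/Q(h, b(-10)) = 1/(1980 + 66*(-17)) = 1/(1980 - 1122) = 1/858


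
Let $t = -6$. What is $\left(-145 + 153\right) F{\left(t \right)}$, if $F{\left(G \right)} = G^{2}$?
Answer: $288$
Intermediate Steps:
$\left(-145 + 153\right) F{\left(t \right)} = \left(-145 + 153\right) \left(-6\right)^{2} = 8 \cdot 36 = 288$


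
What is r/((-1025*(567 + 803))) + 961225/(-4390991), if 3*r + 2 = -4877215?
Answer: 5788805111099/6166049111750 ≈ 0.93882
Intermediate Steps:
r = -1625739 (r = -⅔ + (⅓)*(-4877215) = -⅔ - 4877215/3 = -1625739)
r/((-1025*(567 + 803))) + 961225/(-4390991) = -1625739*(-1/(1025*(567 + 803))) + 961225/(-4390991) = -1625739/((-1025*1370)) + 961225*(-1/4390991) = -1625739/(-1404250) - 961225/4390991 = -1625739*(-1/1404250) - 961225/4390991 = 1625739/1404250 - 961225/4390991 = 5788805111099/6166049111750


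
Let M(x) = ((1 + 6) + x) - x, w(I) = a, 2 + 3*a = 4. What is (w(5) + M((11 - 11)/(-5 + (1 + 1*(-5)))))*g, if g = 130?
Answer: 2990/3 ≈ 996.67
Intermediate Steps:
a = 2/3 (a = -2/3 + (1/3)*4 = -2/3 + 4/3 = 2/3 ≈ 0.66667)
w(I) = 2/3
M(x) = 7 (M(x) = (7 + x) - x = 7)
(w(5) + M((11 - 11)/(-5 + (1 + 1*(-5)))))*g = (2/3 + 7)*130 = (23/3)*130 = 2990/3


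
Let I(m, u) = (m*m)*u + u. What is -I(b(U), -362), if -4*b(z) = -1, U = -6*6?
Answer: 3077/8 ≈ 384.63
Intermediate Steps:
U = -36
b(z) = ¼ (b(z) = -¼*(-1) = ¼)
I(m, u) = u + u*m² (I(m, u) = m²*u + u = u*m² + u = u + u*m²)
-I(b(U), -362) = -(-362)*(1 + (¼)²) = -(-362)*(1 + 1/16) = -(-362)*17/16 = -1*(-3077/8) = 3077/8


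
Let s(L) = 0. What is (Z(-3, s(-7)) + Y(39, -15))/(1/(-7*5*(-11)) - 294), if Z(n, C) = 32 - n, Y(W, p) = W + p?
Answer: -22715/113189 ≈ -0.20068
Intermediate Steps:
(Z(-3, s(-7)) + Y(39, -15))/(1/(-7*5*(-11)) - 294) = ((32 - 1*(-3)) + (39 - 15))/(1/(-7*5*(-11)) - 294) = ((32 + 3) + 24)/(1/(-35*(-11)) - 294) = (35 + 24)/(1/385 - 294) = 59/(1/385 - 294) = 59/(-113189/385) = 59*(-385/113189) = -22715/113189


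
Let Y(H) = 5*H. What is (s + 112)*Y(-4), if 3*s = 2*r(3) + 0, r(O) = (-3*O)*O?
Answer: -1880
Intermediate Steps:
r(O) = -3*O²
s = -18 (s = (2*(-3*3²) + 0)/3 = (2*(-3*9) + 0)/3 = (2*(-27) + 0)/3 = (-54 + 0)/3 = (⅓)*(-54) = -18)
(s + 112)*Y(-4) = (-18 + 112)*(5*(-4)) = 94*(-20) = -1880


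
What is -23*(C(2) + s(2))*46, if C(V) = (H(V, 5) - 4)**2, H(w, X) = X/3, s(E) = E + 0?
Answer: -70886/9 ≈ -7876.2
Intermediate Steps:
s(E) = E
H(w, X) = X/3 (H(w, X) = X*(1/3) = X/3)
C(V) = 49/9 (C(V) = ((1/3)*5 - 4)**2 = (5/3 - 4)**2 = (-7/3)**2 = 49/9)
-23*(C(2) + s(2))*46 = -23*(49/9 + 2)*46 = -23*67/9*46 = -1541/9*46 = -70886/9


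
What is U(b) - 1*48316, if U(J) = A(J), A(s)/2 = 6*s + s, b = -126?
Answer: -50080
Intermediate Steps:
A(s) = 14*s (A(s) = 2*(6*s + s) = 2*(7*s) = 14*s)
U(J) = 14*J
U(b) - 1*48316 = 14*(-126) - 1*48316 = -1764 - 48316 = -50080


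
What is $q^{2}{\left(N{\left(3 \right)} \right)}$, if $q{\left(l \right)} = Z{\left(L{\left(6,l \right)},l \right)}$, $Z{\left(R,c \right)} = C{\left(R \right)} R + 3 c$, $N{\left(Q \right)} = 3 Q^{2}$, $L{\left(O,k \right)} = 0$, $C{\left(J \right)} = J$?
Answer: $6561$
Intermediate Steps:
$Z{\left(R,c \right)} = R^{2} + 3 c$ ($Z{\left(R,c \right)} = R R + 3 c = R^{2} + 3 c$)
$q{\left(l \right)} = 3 l$ ($q{\left(l \right)} = 0^{2} + 3 l = 0 + 3 l = 3 l$)
$q^{2}{\left(N{\left(3 \right)} \right)} = \left(3 \cdot 3 \cdot 3^{2}\right)^{2} = \left(3 \cdot 3 \cdot 9\right)^{2} = \left(3 \cdot 27\right)^{2} = 81^{2} = 6561$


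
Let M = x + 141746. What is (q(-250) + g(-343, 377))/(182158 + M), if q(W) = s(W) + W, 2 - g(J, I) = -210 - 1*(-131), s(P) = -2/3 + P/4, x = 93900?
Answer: -1393/2506824 ≈ -0.00055568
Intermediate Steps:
s(P) = -⅔ + P/4 (s(P) = -2*⅓ + P*(¼) = -⅔ + P/4)
M = 235646 (M = 93900 + 141746 = 235646)
g(J, I) = 81 (g(J, I) = 2 - (-210 - 1*(-131)) = 2 - (-210 + 131) = 2 - 1*(-79) = 2 + 79 = 81)
q(W) = -⅔ + 5*W/4 (q(W) = (-⅔ + W/4) + W = -⅔ + 5*W/4)
(q(-250) + g(-343, 377))/(182158 + M) = ((-⅔ + (5/4)*(-250)) + 81)/(182158 + 235646) = ((-⅔ - 625/2) + 81)/417804 = (-1879/6 + 81)*(1/417804) = -1393/6*1/417804 = -1393/2506824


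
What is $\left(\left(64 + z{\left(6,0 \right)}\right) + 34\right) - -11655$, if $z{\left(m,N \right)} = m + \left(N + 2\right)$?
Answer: $11761$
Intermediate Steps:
$z{\left(m,N \right)} = 2 + N + m$ ($z{\left(m,N \right)} = m + \left(2 + N\right) = 2 + N + m$)
$\left(\left(64 + z{\left(6,0 \right)}\right) + 34\right) - -11655 = \left(\left(64 + \left(2 + 0 + 6\right)\right) + 34\right) - -11655 = \left(\left(64 + 8\right) + 34\right) + 11655 = \left(72 + 34\right) + 11655 = 106 + 11655 = 11761$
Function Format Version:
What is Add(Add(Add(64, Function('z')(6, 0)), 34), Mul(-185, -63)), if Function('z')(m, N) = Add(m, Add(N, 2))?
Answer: 11761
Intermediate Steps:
Function('z')(m, N) = Add(2, N, m) (Function('z')(m, N) = Add(m, Add(2, N)) = Add(2, N, m))
Add(Add(Add(64, Function('z')(6, 0)), 34), Mul(-185, -63)) = Add(Add(Add(64, Add(2, 0, 6)), 34), Mul(-185, -63)) = Add(Add(Add(64, 8), 34), 11655) = Add(Add(72, 34), 11655) = Add(106, 11655) = 11761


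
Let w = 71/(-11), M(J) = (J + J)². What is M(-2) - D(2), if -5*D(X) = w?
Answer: 809/55 ≈ 14.709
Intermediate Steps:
M(J) = 4*J² (M(J) = (2*J)² = 4*J²)
w = -71/11 (w = 71*(-1/11) = -71/11 ≈ -6.4545)
D(X) = 71/55 (D(X) = -⅕*(-71/11) = 71/55)
M(-2) - D(2) = 4*(-2)² - 1*71/55 = 4*4 - 71/55 = 16 - 71/55 = 809/55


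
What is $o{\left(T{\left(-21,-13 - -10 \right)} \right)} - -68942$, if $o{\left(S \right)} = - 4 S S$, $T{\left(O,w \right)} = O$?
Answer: $67178$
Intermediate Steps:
$o{\left(S \right)} = - 4 S^{2}$
$o{\left(T{\left(-21,-13 - -10 \right)} \right)} - -68942 = - 4 \left(-21\right)^{2} - -68942 = \left(-4\right) 441 + 68942 = -1764 + 68942 = 67178$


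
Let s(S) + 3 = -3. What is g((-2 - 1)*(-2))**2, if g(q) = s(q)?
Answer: 36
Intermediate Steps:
s(S) = -6 (s(S) = -3 - 3 = -6)
g(q) = -6
g((-2 - 1)*(-2))**2 = (-6)**2 = 36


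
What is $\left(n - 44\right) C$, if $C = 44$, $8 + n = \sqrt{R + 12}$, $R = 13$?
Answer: $-2068$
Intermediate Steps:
$n = -3$ ($n = -8 + \sqrt{13 + 12} = -8 + \sqrt{25} = -8 + 5 = -3$)
$\left(n - 44\right) C = \left(-3 - 44\right) 44 = \left(-47\right) 44 = -2068$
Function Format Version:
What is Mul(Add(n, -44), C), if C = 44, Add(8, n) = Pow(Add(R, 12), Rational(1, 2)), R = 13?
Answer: -2068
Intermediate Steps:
n = -3 (n = Add(-8, Pow(Add(13, 12), Rational(1, 2))) = Add(-8, Pow(25, Rational(1, 2))) = Add(-8, 5) = -3)
Mul(Add(n, -44), C) = Mul(Add(-3, -44), 44) = Mul(-47, 44) = -2068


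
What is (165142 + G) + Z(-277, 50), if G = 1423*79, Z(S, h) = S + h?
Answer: 277332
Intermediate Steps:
G = 112417
(165142 + G) + Z(-277, 50) = (165142 + 112417) + (-277 + 50) = 277559 - 227 = 277332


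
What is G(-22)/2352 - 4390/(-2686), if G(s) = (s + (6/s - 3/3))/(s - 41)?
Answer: 223628333/136812753 ≈ 1.6346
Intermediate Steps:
G(s) = (-1 + s + 6/s)/(-41 + s) (G(s) = (s + (6/s - 3*⅓))/(-41 + s) = (s + (6/s - 1))/(-41 + s) = (s + (-1 + 6/s))/(-41 + s) = (-1 + s + 6/s)/(-41 + s))
G(-22)/2352 - 4390/(-2686) = ((6 + (-22)² - 1*(-22))/((-22)*(-41 - 22)))/2352 - 4390/(-2686) = -1/22*(6 + 484 + 22)/(-63)*(1/2352) - 4390*(-1/2686) = -1/22*(-1/63)*512*(1/2352) + 2195/1343 = (256/693)*(1/2352) + 2195/1343 = 16/101871 + 2195/1343 = 223628333/136812753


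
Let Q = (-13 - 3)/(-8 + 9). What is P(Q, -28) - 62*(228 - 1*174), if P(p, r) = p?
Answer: -3364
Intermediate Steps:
Q = -16 (Q = -16/1 = -16*1 = -16)
P(Q, -28) - 62*(228 - 1*174) = -16 - 62*(228 - 1*174) = -16 - 62*(228 - 174) = -16 - 62*54 = -16 - 3348 = -3364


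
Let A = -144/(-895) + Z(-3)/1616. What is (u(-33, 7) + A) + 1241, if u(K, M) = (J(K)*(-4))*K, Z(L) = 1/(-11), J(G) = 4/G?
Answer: 19491720849/15909520 ≈ 1225.2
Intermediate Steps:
Z(L) = -1/11
u(K, M) = -16 (u(K, M) = ((4/K)*(-4))*K = (-16/K)*K = -16)
A = 2558849/15909520 (A = -144/(-895) - 1/11/1616 = -144*(-1/895) - 1/11*1/1616 = 144/895 - 1/17776 = 2558849/15909520 ≈ 0.16084)
(u(-33, 7) + A) + 1241 = (-16 + 2558849/15909520) + 1241 = -251993471/15909520 + 1241 = 19491720849/15909520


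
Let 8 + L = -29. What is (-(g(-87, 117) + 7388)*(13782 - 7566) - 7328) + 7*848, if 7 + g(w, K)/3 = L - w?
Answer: -46727064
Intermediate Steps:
L = -37 (L = -8 - 29 = -37)
g(w, K) = -132 - 3*w (g(w, K) = -21 + 3*(-37 - w) = -21 + (-111 - 3*w) = -132 - 3*w)
(-(g(-87, 117) + 7388)*(13782 - 7566) - 7328) + 7*848 = (-((-132 - 3*(-87)) + 7388)*(13782 - 7566) - 7328) + 7*848 = (-((-132 + 261) + 7388)*6216 - 7328) + 5936 = (-(129 + 7388)*6216 - 7328) + 5936 = (-7517*6216 - 7328) + 5936 = (-1*46725672 - 7328) + 5936 = (-46725672 - 7328) + 5936 = -46733000 + 5936 = -46727064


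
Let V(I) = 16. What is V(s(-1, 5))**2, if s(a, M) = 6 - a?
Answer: 256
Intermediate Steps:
V(s(-1, 5))**2 = 16**2 = 256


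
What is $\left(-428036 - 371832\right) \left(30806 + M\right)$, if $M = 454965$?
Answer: $-388552678228$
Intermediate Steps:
$\left(-428036 - 371832\right) \left(30806 + M\right) = \left(-428036 - 371832\right) \left(30806 + 454965\right) = \left(-799868\right) 485771 = -388552678228$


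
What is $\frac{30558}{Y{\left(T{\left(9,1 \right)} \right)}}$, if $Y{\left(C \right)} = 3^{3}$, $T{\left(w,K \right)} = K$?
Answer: $\frac{10186}{9} \approx 1131.8$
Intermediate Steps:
$Y{\left(C \right)} = 27$
$\frac{30558}{Y{\left(T{\left(9,1 \right)} \right)}} = \frac{30558}{27} = 30558 \cdot \frac{1}{27} = \frac{10186}{9}$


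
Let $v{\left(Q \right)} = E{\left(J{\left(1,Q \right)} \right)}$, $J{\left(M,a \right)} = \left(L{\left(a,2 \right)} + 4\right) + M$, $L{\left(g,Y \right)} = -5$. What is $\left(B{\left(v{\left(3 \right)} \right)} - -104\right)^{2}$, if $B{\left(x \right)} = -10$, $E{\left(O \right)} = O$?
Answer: $8836$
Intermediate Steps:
$J{\left(M,a \right)} = -1 + M$ ($J{\left(M,a \right)} = \left(-5 + 4\right) + M = -1 + M$)
$v{\left(Q \right)} = 0$ ($v{\left(Q \right)} = -1 + 1 = 0$)
$\left(B{\left(v{\left(3 \right)} \right)} - -104\right)^{2} = \left(-10 - -104\right)^{2} = \left(-10 + 104\right)^{2} = 94^{2} = 8836$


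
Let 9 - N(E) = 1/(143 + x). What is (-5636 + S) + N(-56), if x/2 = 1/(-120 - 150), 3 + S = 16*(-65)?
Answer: -128757815/19304 ≈ -6670.0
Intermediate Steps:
S = -1043 (S = -3 + 16*(-65) = -3 - 1040 = -1043)
x = -1/135 (x = 2/(-120 - 150) = 2/(-270) = 2*(-1/270) = -1/135 ≈ -0.0074074)
N(E) = 173601/19304 (N(E) = 9 - 1/(143 - 1/135) = 9 - 1/19304/135 = 9 - 1*135/19304 = 9 - 135/19304 = 173601/19304)
(-5636 + S) + N(-56) = (-5636 - 1043) + 173601/19304 = -6679 + 173601/19304 = -128757815/19304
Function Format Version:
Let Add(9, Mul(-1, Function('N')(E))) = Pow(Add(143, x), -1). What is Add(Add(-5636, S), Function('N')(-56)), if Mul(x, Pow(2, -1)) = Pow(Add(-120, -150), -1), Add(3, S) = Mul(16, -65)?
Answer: Rational(-128757815, 19304) ≈ -6670.0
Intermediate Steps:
S = -1043 (S = Add(-3, Mul(16, -65)) = Add(-3, -1040) = -1043)
x = Rational(-1, 135) (x = Mul(2, Pow(Add(-120, -150), -1)) = Mul(2, Pow(-270, -1)) = Mul(2, Rational(-1, 270)) = Rational(-1, 135) ≈ -0.0074074)
Function('N')(E) = Rational(173601, 19304) (Function('N')(E) = Add(9, Mul(-1, Pow(Add(143, Rational(-1, 135)), -1))) = Add(9, Mul(-1, Pow(Rational(19304, 135), -1))) = Add(9, Mul(-1, Rational(135, 19304))) = Add(9, Rational(-135, 19304)) = Rational(173601, 19304))
Add(Add(-5636, S), Function('N')(-56)) = Add(Add(-5636, -1043), Rational(173601, 19304)) = Add(-6679, Rational(173601, 19304)) = Rational(-128757815, 19304)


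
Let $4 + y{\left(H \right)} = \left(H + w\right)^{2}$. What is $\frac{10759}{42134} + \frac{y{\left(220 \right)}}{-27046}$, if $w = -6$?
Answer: $- \frac{819206107}{569778082} \approx -1.4378$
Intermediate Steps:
$y{\left(H \right)} = -4 + \left(-6 + H\right)^{2}$ ($y{\left(H \right)} = -4 + \left(H - 6\right)^{2} = -4 + \left(-6 + H\right)^{2}$)
$\frac{10759}{42134} + \frac{y{\left(220 \right)}}{-27046} = \frac{10759}{42134} + \frac{-4 + \left(-6 + 220\right)^{2}}{-27046} = 10759 \cdot \frac{1}{42134} + \left(-4 + 214^{2}\right) \left(- \frac{1}{27046}\right) = \frac{10759}{42134} + \left(-4 + 45796\right) \left(- \frac{1}{27046}\right) = \frac{10759}{42134} + 45792 \left(- \frac{1}{27046}\right) = \frac{10759}{42134} - \frac{22896}{13523} = - \frac{819206107}{569778082}$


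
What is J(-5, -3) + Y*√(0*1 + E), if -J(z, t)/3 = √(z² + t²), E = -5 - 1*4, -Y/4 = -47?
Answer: -3*√34 + 564*I ≈ -17.493 + 564.0*I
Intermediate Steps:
Y = 188 (Y = -4*(-47) = 188)
E = -9 (E = -5 - 4 = -9)
J(z, t) = -3*√(t² + z²) (J(z, t) = -3*√(z² + t²) = -3*√(t² + z²))
J(-5, -3) + Y*√(0*1 + E) = -3*√((-3)² + (-5)²) + 188*√(0*1 - 9) = -3*√(9 + 25) + 188*√(0 - 9) = -3*√34 + 188*√(-9) = -3*√34 + 188*(3*I) = -3*√34 + 564*I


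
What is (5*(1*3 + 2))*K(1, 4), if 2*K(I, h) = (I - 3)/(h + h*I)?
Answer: -25/8 ≈ -3.1250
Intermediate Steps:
K(I, h) = (-3 + I)/(2*(h + I*h)) (K(I, h) = ((I - 3)/(h + h*I))/2 = ((-3 + I)/(h + I*h))/2 = (-3 + I)/(2*(h + I*h)))
(5*(1*3 + 2))*K(1, 4) = (5*(1*3 + 2))*((1/2)*(-3 + 1)/(4*(1 + 1))) = (5*(3 + 2))*((1/2)*(1/4)*(-2)/2) = (5*5)*((1/2)*(1/4)*(1/2)*(-2)) = 25*(-1/8) = -25/8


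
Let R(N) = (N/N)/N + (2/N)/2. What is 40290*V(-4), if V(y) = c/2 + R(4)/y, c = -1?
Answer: -100725/4 ≈ -25181.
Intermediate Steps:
R(N) = 2/N (R(N) = 1/N + (2/N)*(1/2) = 1/N + 1/N = 2/N)
V(y) = -1/2 + 1/(2*y) (V(y) = -1/2 + (2/4)/y = -1*1/2 + (2*(1/4))/y = -1/2 + 1/(2*y))
40290*V(-4) = 40290*((1/2)*(1 - 1*(-4))/(-4)) = 40290*((1/2)*(-1/4)*(1 + 4)) = 40290*((1/2)*(-1/4)*5) = 40290*(-5/8) = -100725/4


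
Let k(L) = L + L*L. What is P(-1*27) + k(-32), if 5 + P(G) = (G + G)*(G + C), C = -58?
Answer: 5577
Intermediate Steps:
k(L) = L + L²
P(G) = -5 + 2*G*(-58 + G) (P(G) = -5 + (G + G)*(G - 58) = -5 + (2*G)*(-58 + G) = -5 + 2*G*(-58 + G))
P(-1*27) + k(-32) = (-5 - (-116)*27 + 2*(-1*27)²) - 32*(1 - 32) = (-5 - 116*(-27) + 2*(-27)²) - 32*(-31) = (-5 + 3132 + 2*729) + 992 = (-5 + 3132 + 1458) + 992 = 4585 + 992 = 5577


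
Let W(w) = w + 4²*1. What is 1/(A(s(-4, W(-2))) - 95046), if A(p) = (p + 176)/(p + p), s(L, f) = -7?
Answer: -14/1330813 ≈ -1.0520e-5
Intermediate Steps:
W(w) = 16 + w (W(w) = w + 16*1 = w + 16 = 16 + w)
A(p) = (176 + p)/(2*p) (A(p) = (176 + p)/((2*p)) = (176 + p)*(1/(2*p)) = (176 + p)/(2*p))
1/(A(s(-4, W(-2))) - 95046) = 1/((½)*(176 - 7)/(-7) - 95046) = 1/((½)*(-⅐)*169 - 95046) = 1/(-169/14 - 95046) = 1/(-1330813/14) = -14/1330813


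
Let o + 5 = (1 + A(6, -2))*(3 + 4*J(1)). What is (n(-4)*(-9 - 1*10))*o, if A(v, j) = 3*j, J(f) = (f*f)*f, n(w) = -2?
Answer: -1520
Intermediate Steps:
J(f) = f³ (J(f) = f²*f = f³)
o = -40 (o = -5 + (1 + 3*(-2))*(3 + 4*1³) = -5 + (1 - 6)*(3 + 4*1) = -5 - 5*(3 + 4) = -5 - 5*7 = -5 - 35 = -40)
(n(-4)*(-9 - 1*10))*o = -2*(-9 - 1*10)*(-40) = -2*(-9 - 10)*(-40) = -2*(-19)*(-40) = 38*(-40) = -1520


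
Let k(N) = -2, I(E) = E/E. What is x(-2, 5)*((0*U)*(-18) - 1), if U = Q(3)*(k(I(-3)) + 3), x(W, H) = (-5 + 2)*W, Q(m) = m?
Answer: -6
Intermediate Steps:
I(E) = 1
x(W, H) = -3*W
U = 3 (U = 3*(-2 + 3) = 3*1 = 3)
x(-2, 5)*((0*U)*(-18) - 1) = (-3*(-2))*((0*3)*(-18) - 1) = 6*(0*(-18) - 1) = 6*(0 - 1) = 6*(-1) = -6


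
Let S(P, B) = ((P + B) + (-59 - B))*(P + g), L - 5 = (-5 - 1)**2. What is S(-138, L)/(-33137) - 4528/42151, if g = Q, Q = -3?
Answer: -1320872663/1396757687 ≈ -0.94567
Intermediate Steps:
L = 41 (L = 5 + (-5 - 1)**2 = 5 + (-6)**2 = 5 + 36 = 41)
g = -3
S(P, B) = (-59 + P)*(-3 + P) (S(P, B) = ((P + B) + (-59 - B))*(P - 3) = ((B + P) + (-59 - B))*(-3 + P) = (-59 + P)*(-3 + P))
S(-138, L)/(-33137) - 4528/42151 = (177 + (-138)**2 - 62*(-138))/(-33137) - 4528/42151 = (177 + 19044 + 8556)*(-1/33137) - 4528*1/42151 = 27777*(-1/33137) - 4528/42151 = -27777/33137 - 4528/42151 = -1320872663/1396757687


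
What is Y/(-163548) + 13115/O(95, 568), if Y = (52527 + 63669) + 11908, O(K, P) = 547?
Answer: 518714783/22365189 ≈ 23.193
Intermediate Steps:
Y = 128104 (Y = 116196 + 11908 = 128104)
Y/(-163548) + 13115/O(95, 568) = 128104/(-163548) + 13115/547 = 128104*(-1/163548) + 13115*(1/547) = -32026/40887 + 13115/547 = 518714783/22365189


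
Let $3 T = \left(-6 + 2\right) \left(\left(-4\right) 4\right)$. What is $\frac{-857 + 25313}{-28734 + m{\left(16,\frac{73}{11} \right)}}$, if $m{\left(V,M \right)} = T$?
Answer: $- \frac{36684}{43069} \approx -0.85175$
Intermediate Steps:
$T = \frac{64}{3}$ ($T = \frac{\left(-6 + 2\right) \left(\left(-4\right) 4\right)}{3} = \frac{\left(-4\right) \left(-16\right)}{3} = \frac{1}{3} \cdot 64 = \frac{64}{3} \approx 21.333$)
$m{\left(V,M \right)} = \frac{64}{3}$
$\frac{-857 + 25313}{-28734 + m{\left(16,\frac{73}{11} \right)}} = \frac{-857 + 25313}{-28734 + \frac{64}{3}} = \frac{24456}{- \frac{86138}{3}} = 24456 \left(- \frac{3}{86138}\right) = - \frac{36684}{43069}$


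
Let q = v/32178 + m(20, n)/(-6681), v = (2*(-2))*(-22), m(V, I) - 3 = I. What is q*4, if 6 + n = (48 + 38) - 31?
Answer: -241184/11943401 ≈ -0.020194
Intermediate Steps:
n = 49 (n = -6 + ((48 + 38) - 31) = -6 + (86 - 31) = -6 + 55 = 49)
m(V, I) = 3 + I
v = 88 (v = -4*(-22) = 88)
q = -60296/11943401 (q = 88/32178 + (3 + 49)/(-6681) = 88*(1/32178) + 52*(-1/6681) = 44/16089 - 52/6681 = -60296/11943401 ≈ -0.0050485)
q*4 = -60296/11943401*4 = -241184/11943401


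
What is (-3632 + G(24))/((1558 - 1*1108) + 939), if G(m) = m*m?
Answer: -3056/1389 ≈ -2.2001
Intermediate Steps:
G(m) = m²
(-3632 + G(24))/((1558 - 1*1108) + 939) = (-3632 + 24²)/((1558 - 1*1108) + 939) = (-3632 + 576)/((1558 - 1108) + 939) = -3056/(450 + 939) = -3056/1389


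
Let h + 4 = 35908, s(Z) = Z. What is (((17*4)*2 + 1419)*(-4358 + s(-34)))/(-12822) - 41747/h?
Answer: 40778873701/76726848 ≈ 531.48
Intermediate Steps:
h = 35904 (h = -4 + 35908 = 35904)
(((17*4)*2 + 1419)*(-4358 + s(-34)))/(-12822) - 41747/h = (((17*4)*2 + 1419)*(-4358 - 34))/(-12822) - 41747/35904 = ((68*2 + 1419)*(-4392))*(-1/12822) - 41747*1/35904 = ((136 + 1419)*(-4392))*(-1/12822) - 41747/35904 = (1555*(-4392))*(-1/12822) - 41747/35904 = -6829560*(-1/12822) - 41747/35904 = 1138260/2137 - 41747/35904 = 40778873701/76726848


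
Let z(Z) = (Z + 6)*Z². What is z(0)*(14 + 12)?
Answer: 0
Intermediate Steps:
z(Z) = Z²*(6 + Z) (z(Z) = (6 + Z)*Z² = Z²*(6 + Z))
z(0)*(14 + 12) = (0²*(6 + 0))*(14 + 12) = (0*6)*26 = 0*26 = 0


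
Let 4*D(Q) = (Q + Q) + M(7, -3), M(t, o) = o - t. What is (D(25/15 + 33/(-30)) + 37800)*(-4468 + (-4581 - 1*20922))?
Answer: -67970241857/60 ≈ -1.1328e+9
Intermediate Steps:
D(Q) = -5/2 + Q/2 (D(Q) = ((Q + Q) + (-3 - 1*7))/4 = (2*Q + (-3 - 7))/4 = (2*Q - 10)/4 = (-10 + 2*Q)/4 = -5/2 + Q/2)
(D(25/15 + 33/(-30)) + 37800)*(-4468 + (-4581 - 1*20922)) = ((-5/2 + (25/15 + 33/(-30))/2) + 37800)*(-4468 + (-4581 - 1*20922)) = ((-5/2 + (25*(1/15) + 33*(-1/30))/2) + 37800)*(-4468 + (-4581 - 20922)) = ((-5/2 + (5/3 - 11/10)/2) + 37800)*(-4468 - 25503) = ((-5/2 + (1/2)*(17/30)) + 37800)*(-29971) = ((-5/2 + 17/60) + 37800)*(-29971) = (-133/60 + 37800)*(-29971) = (2267867/60)*(-29971) = -67970241857/60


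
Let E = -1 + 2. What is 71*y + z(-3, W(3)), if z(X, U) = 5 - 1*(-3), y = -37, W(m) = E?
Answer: -2619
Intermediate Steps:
E = 1
W(m) = 1
z(X, U) = 8 (z(X, U) = 5 + 3 = 8)
71*y + z(-3, W(3)) = 71*(-37) + 8 = -2627 + 8 = -2619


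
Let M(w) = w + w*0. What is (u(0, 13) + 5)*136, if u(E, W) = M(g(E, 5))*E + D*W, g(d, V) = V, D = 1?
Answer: 2448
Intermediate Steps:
M(w) = w (M(w) = w + 0 = w)
u(E, W) = W + 5*E (u(E, W) = 5*E + 1*W = 5*E + W = W + 5*E)
(u(0, 13) + 5)*136 = ((13 + 5*0) + 5)*136 = ((13 + 0) + 5)*136 = (13 + 5)*136 = 18*136 = 2448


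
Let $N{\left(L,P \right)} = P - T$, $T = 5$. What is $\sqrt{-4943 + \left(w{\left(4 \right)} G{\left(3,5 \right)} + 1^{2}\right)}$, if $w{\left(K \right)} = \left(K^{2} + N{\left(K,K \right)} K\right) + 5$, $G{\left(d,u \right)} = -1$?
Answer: $3 i \sqrt{551} \approx 70.42 i$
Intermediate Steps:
$N{\left(L,P \right)} = -5 + P$ ($N{\left(L,P \right)} = P - 5 = -5 + P$)
$w{\left(K \right)} = 5 + K^{2} + K \left(-5 + K\right)$ ($w{\left(K \right)} = \left(K^{2} + \left(-5 + K\right) K\right) + 5 = \left(K^{2} + K \left(-5 + K\right)\right) + 5 = 5 + K^{2} + K \left(-5 + K\right)$)
$\sqrt{-4943 + \left(w{\left(4 \right)} G{\left(3,5 \right)} + 1^{2}\right)} = \sqrt{-4943 + \left(\left(5 + 4^{2} + 4 \left(-5 + 4\right)\right) \left(-1\right) + 1^{2}\right)} = \sqrt{-4943 + \left(\left(5 + 16 + 4 \left(-1\right)\right) \left(-1\right) + 1\right)} = \sqrt{-4943 + \left(\left(5 + 16 - 4\right) \left(-1\right) + 1\right)} = \sqrt{-4943 + \left(17 \left(-1\right) + 1\right)} = \sqrt{-4943 + \left(-17 + 1\right)} = \sqrt{-4943 - 16} = \sqrt{-4959} = 3 i \sqrt{551}$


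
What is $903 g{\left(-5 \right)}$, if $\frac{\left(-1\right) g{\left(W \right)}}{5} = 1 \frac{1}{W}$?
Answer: $903$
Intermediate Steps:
$g{\left(W \right)} = - \frac{5}{W}$ ($g{\left(W \right)} = - 5 \cdot 1 \frac{1}{W} = - \frac{5}{W}$)
$903 g{\left(-5 \right)} = 903 \left(- \frac{5}{-5}\right) = 903 \left(\left(-5\right) \left(- \frac{1}{5}\right)\right) = 903 \cdot 1 = 903$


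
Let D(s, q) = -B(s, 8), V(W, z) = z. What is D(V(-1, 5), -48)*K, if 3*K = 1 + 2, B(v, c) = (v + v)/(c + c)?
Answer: -5/8 ≈ -0.62500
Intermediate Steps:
B(v, c) = v/c (B(v, c) = (2*v)/((2*c)) = (2*v)*(1/(2*c)) = v/c)
D(s, q) = -s/8
K = 1 (K = (1 + 2)/3 = (1/3)*3 = 1)
D(V(-1, 5), -48)*K = -1/8*5*1 = -5/8*1 = -5/8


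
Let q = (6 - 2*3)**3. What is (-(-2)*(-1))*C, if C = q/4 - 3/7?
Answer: 6/7 ≈ 0.85714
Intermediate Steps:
q = 0 (q = (6 - 6)**3 = 0**3 = 0)
C = -3/7 (C = 0/4 - 3/7 = 0*(1/4) - 3*1/7 = 0 - 3/7 = -3/7 ≈ -0.42857)
(-(-2)*(-1))*C = -(-2)*(-1)*(-3/7) = -2*1*(-3/7) = -2*(-3/7) = 6/7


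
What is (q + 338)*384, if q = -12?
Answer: 125184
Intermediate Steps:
(q + 338)*384 = (-12 + 338)*384 = 326*384 = 125184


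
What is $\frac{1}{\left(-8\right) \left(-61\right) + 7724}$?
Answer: $\frac{1}{8212} \approx 0.00012177$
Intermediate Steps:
$\frac{1}{\left(-8\right) \left(-61\right) + 7724} = \frac{1}{488 + 7724} = \frac{1}{8212}$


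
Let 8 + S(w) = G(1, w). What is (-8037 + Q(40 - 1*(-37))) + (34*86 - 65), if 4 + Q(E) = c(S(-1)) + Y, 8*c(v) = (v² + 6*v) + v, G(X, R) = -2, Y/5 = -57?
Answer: -21853/4 ≈ -5463.3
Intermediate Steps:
Y = -285 (Y = 5*(-57) = -285)
S(w) = -10 (S(w) = -8 - 2 = -10)
c(v) = v²/8 + 7*v/8 (c(v) = ((v² + 6*v) + v)/8 = (v² + 7*v)/8 = v²/8 + 7*v/8)
Q(E) = -1141/4 (Q(E) = -4 + ((⅛)*(-10)*(7 - 10) - 285) = -4 + ((⅛)*(-10)*(-3) - 285) = -4 + (15/4 - 285) = -4 - 1125/4 = -1141/4)
(-8037 + Q(40 - 1*(-37))) + (34*86 - 65) = (-8037 - 1141/4) + (34*86 - 65) = -33289/4 + (2924 - 65) = -33289/4 + 2859 = -21853/4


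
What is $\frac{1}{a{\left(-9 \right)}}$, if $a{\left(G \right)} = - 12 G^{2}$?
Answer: $- \frac{1}{972} \approx -0.0010288$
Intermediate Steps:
$\frac{1}{a{\left(-9 \right)}} = \frac{1}{\left(-12\right) \left(-9\right)^{2}} = \frac{1}{\left(-12\right) 81} = \frac{1}{-972} = - \frac{1}{972}$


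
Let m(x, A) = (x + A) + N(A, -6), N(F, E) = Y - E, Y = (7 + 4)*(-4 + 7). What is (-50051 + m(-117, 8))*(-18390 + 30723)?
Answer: -618142293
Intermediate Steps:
Y = 33 (Y = 11*3 = 33)
N(F, E) = 33 - E
m(x, A) = 39 + A + x (m(x, A) = (x + A) + (33 - 1*(-6)) = (A + x) + (33 + 6) = (A + x) + 39 = 39 + A + x)
(-50051 + m(-117, 8))*(-18390 + 30723) = (-50051 + (39 + 8 - 117))*(-18390 + 30723) = (-50051 - 70)*12333 = -50121*12333 = -618142293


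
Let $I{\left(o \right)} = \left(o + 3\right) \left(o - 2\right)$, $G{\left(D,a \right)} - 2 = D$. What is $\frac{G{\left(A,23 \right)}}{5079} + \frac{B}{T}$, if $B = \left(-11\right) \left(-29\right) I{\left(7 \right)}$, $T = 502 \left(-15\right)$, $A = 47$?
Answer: $- \frac{896012}{424943} \approx -2.1085$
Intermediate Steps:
$T = -7530$
$G{\left(D,a \right)} = 2 + D$
$I{\left(o \right)} = \left(-2 + o\right) \left(3 + o\right)$ ($I{\left(o \right)} = \left(3 + o\right) \left(-2 + o\right) = \left(-2 + o\right) \left(3 + o\right)$)
$B = 15950$ ($B = \left(-11\right) \left(-29\right) \left(-6 + 7 + 7^{2}\right) = 319 \left(-6 + 7 + 49\right) = 319 \cdot 50 = 15950$)
$\frac{G{\left(A,23 \right)}}{5079} + \frac{B}{T} = \frac{2 + 47}{5079} + \frac{15950}{-7530} = 49 \cdot \frac{1}{5079} + 15950 \left(- \frac{1}{7530}\right) = \frac{49}{5079} - \frac{1595}{753} = - \frac{896012}{424943}$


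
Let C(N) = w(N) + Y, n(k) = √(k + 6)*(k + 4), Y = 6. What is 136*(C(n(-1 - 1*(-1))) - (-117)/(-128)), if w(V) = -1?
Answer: 8891/16 ≈ 555.69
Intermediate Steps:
n(k) = √(6 + k)*(4 + k)
C(N) = 5 (C(N) = -1 + 6 = 5)
136*(C(n(-1 - 1*(-1))) - (-117)/(-128)) = 136*(5 - (-117)/(-128)) = 136*(5 - (-117)*(-1)/128) = 136*(5 - 1*117/128) = 136*(5 - 117/128) = 136*(523/128) = 8891/16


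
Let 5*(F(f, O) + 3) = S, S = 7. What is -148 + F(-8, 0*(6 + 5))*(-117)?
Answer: 196/5 ≈ 39.200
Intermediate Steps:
F(f, O) = -8/5 (F(f, O) = -3 + (⅕)*7 = -3 + 7/5 = -8/5)
-148 + F(-8, 0*(6 + 5))*(-117) = -148 - 8/5*(-117) = -148 + 936/5 = 196/5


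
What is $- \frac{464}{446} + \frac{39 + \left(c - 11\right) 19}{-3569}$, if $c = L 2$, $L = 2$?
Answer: $- \frac{807046}{795887} \approx -1.014$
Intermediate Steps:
$c = 4$ ($c = 2 \cdot 2 = 4$)
$- \frac{464}{446} + \frac{39 + \left(c - 11\right) 19}{-3569} = - \frac{464}{446} + \frac{39 + \left(4 - 11\right) 19}{-3569} = \left(-464\right) \frac{1}{446} + \left(39 - 133\right) \left(- \frac{1}{3569}\right) = - \frac{232}{223} + \left(39 - 133\right) \left(- \frac{1}{3569}\right) = - \frac{232}{223} - - \frac{94}{3569} = - \frac{232}{223} + \frac{94}{3569} = - \frac{807046}{795887}$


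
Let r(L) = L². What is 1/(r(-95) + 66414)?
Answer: 1/75439 ≈ 1.3256e-5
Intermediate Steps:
1/(r(-95) + 66414) = 1/((-95)² + 66414) = 1/(9025 + 66414) = 1/75439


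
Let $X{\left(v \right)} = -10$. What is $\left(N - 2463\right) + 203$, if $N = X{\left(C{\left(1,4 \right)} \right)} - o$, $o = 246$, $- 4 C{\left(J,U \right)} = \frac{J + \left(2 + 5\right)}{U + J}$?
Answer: $-2516$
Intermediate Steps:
$C{\left(J,U \right)} = - \frac{7 + J}{4 \left(J + U\right)}$ ($C{\left(J,U \right)} = - \frac{\left(J + \left(2 + 5\right)\right) \frac{1}{U + J}}{4} = - \frac{\left(J + 7\right) \frac{1}{J + U}}{4} = - \frac{\left(7 + J\right) \frac{1}{J + U}}{4} = - \frac{\frac{1}{J + U} \left(7 + J\right)}{4} = - \frac{7 + J}{4 \left(J + U\right)}$)
$N = -256$ ($N = -10 - 246 = -256$)
$\left(N - 2463\right) + 203 = \left(-256 - 2463\right) + 203 = -2719 + 203 = -2516$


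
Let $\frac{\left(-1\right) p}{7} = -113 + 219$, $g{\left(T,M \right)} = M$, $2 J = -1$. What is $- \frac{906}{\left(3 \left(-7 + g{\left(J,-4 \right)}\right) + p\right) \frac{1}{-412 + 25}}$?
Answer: $- \frac{350622}{775} \approx -452.42$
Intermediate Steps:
$J = - \frac{1}{2}$ ($J = \frac{1}{2} \left(-1\right) = - \frac{1}{2} \approx -0.5$)
$p = -742$ ($p = - 7 \left(-113 + 219\right) = \left(-7\right) 106 = -742$)
$- \frac{906}{\left(3 \left(-7 + g{\left(J,-4 \right)}\right) + p\right) \frac{1}{-412 + 25}} = - \frac{906}{\left(3 \left(-7 - 4\right) - 742\right) \frac{1}{-412 + 25}} = - \frac{906}{\left(3 \left(-11\right) - 742\right) \frac{1}{-387}} = - \frac{906}{\left(-33 - 742\right) \left(- \frac{1}{387}\right)} = - \frac{906}{\left(-775\right) \left(- \frac{1}{387}\right)} = - \frac{906}{\frac{775}{387}} = \left(-906\right) \frac{387}{775} = - \frac{350622}{775}$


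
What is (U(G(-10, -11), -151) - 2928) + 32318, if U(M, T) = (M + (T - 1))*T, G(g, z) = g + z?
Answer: 55513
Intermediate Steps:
U(M, T) = T*(-1 + M + T) (U(M, T) = (M + (-1 + T))*T = (-1 + M + T)*T = T*(-1 + M + T))
(U(G(-10, -11), -151) - 2928) + 32318 = (-151*(-1 + (-10 - 11) - 151) - 2928) + 32318 = (-151*(-1 - 21 - 151) - 2928) + 32318 = (-151*(-173) - 2928) + 32318 = (26123 - 2928) + 32318 = 23195 + 32318 = 55513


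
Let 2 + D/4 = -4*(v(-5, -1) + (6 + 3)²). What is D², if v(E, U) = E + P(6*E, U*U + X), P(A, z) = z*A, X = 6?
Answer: 4562496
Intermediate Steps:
P(A, z) = A*z
v(E, U) = E + 6*E*(6 + U²) (v(E, U) = E + (6*E)*(U*U + 6) = E + (6*E)*(U² + 6) = E + (6*E)*(6 + U²) = E + 6*E*(6 + U²))
D = 2136 (D = -8 + 4*(-4*(-5*(37 + 6*(-1)²) + (6 + 3)²)) = -8 + 4*(-4*(-5*(37 + 6*1) + 9²)) = -8 + 4*(-4*(-5*(37 + 6) + 81)) = -8 + 4*(-4*(-5*43 + 81)) = -8 + 4*(-4*(-215 + 81)) = -8 + 4*(-4*(-134)) = -8 + 4*536 = -8 + 2144 = 2136)
D² = 2136² = 4562496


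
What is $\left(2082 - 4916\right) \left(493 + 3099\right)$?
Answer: $-10179728$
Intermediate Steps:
$\left(2082 - 4916\right) \left(493 + 3099\right) = \left(-2834\right) 3592 = -10179728$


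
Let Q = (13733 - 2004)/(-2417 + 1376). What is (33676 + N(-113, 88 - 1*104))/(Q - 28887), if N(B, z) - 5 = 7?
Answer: -4383651/3760387 ≈ -1.1657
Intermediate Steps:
Q = -11729/1041 (Q = 11729/(-1041) = 11729*(-1/1041) = -11729/1041 ≈ -11.267)
N(B, z) = 12 (N(B, z) = 5 + 7 = 12)
(33676 + N(-113, 88 - 1*104))/(Q - 28887) = (33676 + 12)/(-11729/1041 - 28887) = 33688/(-30083096/1041) = 33688*(-1041/30083096) = -4383651/3760387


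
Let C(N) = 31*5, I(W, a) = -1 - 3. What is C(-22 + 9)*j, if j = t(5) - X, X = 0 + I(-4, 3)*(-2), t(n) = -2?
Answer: -1550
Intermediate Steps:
I(W, a) = -4
X = 8 (X = 0 - 4*(-2) = 0 + 8 = 8)
j = -10 (j = -2 - 1*8 = -2 - 8 = -10)
C(N) = 155
C(-22 + 9)*j = 155*(-10) = -1550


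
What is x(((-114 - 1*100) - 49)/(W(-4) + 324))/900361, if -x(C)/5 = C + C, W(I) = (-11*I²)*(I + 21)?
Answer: -1315/1201081574 ≈ -1.0948e-6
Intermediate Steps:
W(I) = -11*I²*(21 + I) (W(I) = (-11*I²)*(21 + I) = -11*I²*(21 + I))
x(C) = -10*C (x(C) = -5*(C + C) = -10*C)
x(((-114 - 1*100) - 49)/(W(-4) + 324))/900361 = -10*((-114 - 1*100) - 49)/(11*(-4)²*(-21 - 1*(-4)) + 324)/900361 = -10*((-114 - 100) - 49)/(11*16*(-21 + 4) + 324)*(1/900361) = -10*(-214 - 49)/(11*16*(-17) + 324)*(1/900361) = -(-2630)/(-2992 + 324)*(1/900361) = -(-2630)/(-2668)*(1/900361) = -(-2630)*(-1)/2668*(1/900361) = -10*263/2668*(1/900361) = -1315/1334*1/900361 = -1315/1201081574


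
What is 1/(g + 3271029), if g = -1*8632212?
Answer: -1/5361183 ≈ -1.8653e-7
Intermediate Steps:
g = -8632212
1/(g + 3271029) = 1/(-8632212 + 3271029) = 1/(-5361183) = -1/5361183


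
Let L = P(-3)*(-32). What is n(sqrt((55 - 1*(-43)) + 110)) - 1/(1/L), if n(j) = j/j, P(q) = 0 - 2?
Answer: -63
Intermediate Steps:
P(q) = -2
n(j) = 1
L = 64 (L = -2*(-32) = 64)
n(sqrt((55 - 1*(-43)) + 110)) - 1/(1/L) = 1 - 1/(1/64) = 1 - 1/1/64 = 1 - 1*64 = 1 - 64 = -63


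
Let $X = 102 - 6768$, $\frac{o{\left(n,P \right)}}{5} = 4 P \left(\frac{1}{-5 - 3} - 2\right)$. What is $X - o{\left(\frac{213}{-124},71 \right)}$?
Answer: $- \frac{7297}{2} \approx -3648.5$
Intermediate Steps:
$o{\left(n,P \right)} = - \frac{85 P}{2}$ ($o{\left(n,P \right)} = 5 \cdot 4 P \left(\frac{1}{-5 - 3} - 2\right) = 5 \cdot 4 P \left(\frac{1}{-8} - 2\right) = 5 \cdot 4 P \left(- \frac{1}{8} - 2\right) = 5 \cdot 4 P \left(- \frac{17}{8}\right) = 5 \left(- \frac{17 P}{2}\right) = - \frac{85 P}{2}$)
$X = -6666$ ($X = 102 - 6768 = -6666$)
$X - o{\left(\frac{213}{-124},71 \right)} = -6666 - \left(- \frac{85}{2}\right) 71 = -6666 - - \frac{6035}{2} = -6666 + \frac{6035}{2} = - \frac{7297}{2}$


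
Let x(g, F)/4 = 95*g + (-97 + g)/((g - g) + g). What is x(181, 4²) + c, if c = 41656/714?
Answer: 4448247080/64617 ≈ 68840.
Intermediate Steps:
c = 20828/357 (c = 41656*(1/714) = 20828/357 ≈ 58.342)
x(g, F) = 380*g + 4*(-97 + g)/g (x(g, F) = 4*(95*g + (-97 + g)/((g - g) + g)) = 4*(95*g + (-97 + g)/(0 + g)) = 4*(95*g + (-97 + g)/g) = 380*g + 4*(-97 + g)/g)
x(181, 4²) + c = (4 - 388/181 + 380*181) + 20828/357 = (4 - 388*1/181 + 68780) + 20828/357 = (4 - 388/181 + 68780) + 20828/357 = 12449516/181 + 20828/357 = 4448247080/64617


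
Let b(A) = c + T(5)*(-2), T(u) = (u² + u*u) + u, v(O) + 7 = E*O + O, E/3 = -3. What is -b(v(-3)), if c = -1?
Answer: 111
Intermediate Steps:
E = -9 (E = 3*(-3) = -9)
v(O) = -7 - 8*O (v(O) = -7 + (-9*O + O) = -7 - 8*O)
T(u) = u + 2*u² (T(u) = (u² + u²) + u = 2*u² + u = u + 2*u²)
b(A) = -111 (b(A) = -1 + (5*(1 + 2*5))*(-2) = -1 + (5*(1 + 10))*(-2) = -1 + (5*11)*(-2) = -1 + 55*(-2) = -1 - 110 = -111)
-b(v(-3)) = -1*(-111) = 111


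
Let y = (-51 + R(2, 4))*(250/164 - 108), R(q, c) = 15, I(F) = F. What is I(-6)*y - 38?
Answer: -944506/41 ≈ -23037.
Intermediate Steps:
y = 157158/41 (y = (-51 + 15)*(250/164 - 108) = -36*(250*(1/164) - 108) = -36*(125/82 - 108) = -36*(-8731/82) = 157158/41 ≈ 3833.1)
I(-6)*y - 38 = -6*157158/41 - 38 = -942948/41 - 38 = -944506/41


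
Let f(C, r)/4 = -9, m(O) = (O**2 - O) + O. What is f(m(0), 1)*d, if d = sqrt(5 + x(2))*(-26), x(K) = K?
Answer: 936*sqrt(7) ≈ 2476.4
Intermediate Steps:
m(O) = O**2
f(C, r) = -36 (f(C, r) = 4*(-9) = -36)
d = -26*sqrt(7) (d = sqrt(5 + 2)*(-26) = sqrt(7)*(-26) = -26*sqrt(7) ≈ -68.790)
f(m(0), 1)*d = -(-936)*sqrt(7) = 936*sqrt(7)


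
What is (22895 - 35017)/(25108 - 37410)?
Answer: 6061/6151 ≈ 0.98537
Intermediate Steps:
(22895 - 35017)/(25108 - 37410) = -12122/(-12302) = -12122*(-1/12302) = 6061/6151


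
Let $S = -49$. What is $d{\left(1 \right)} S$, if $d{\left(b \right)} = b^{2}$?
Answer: $-49$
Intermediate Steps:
$d{\left(1 \right)} S = 1^{2} \left(-49\right) = 1 \left(-49\right) = -49$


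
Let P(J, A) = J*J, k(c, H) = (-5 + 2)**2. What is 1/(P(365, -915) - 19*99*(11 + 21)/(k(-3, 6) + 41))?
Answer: 25/3300529 ≈ 7.5745e-6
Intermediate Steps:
k(c, H) = 9 (k(c, H) = (-3)**2 = 9)
P(J, A) = J**2
1/(P(365, -915) - 19*99*(11 + 21)/(k(-3, 6) + 41)) = 1/(365**2 - 19*99*(11 + 21)/(9 + 41)) = 1/(133225 - 1881*32/50) = 1/(133225 - 1881*32*(1/50)) = 1/(133225 - 1881*16/25) = 1/(133225 - 1*30096/25) = 1/(133225 - 30096/25) = 1/(3300529/25) = 25/3300529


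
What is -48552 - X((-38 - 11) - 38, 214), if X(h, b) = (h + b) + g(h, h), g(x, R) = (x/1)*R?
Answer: -56248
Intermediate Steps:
g(x, R) = R*x (g(x, R) = (x*1)*R = x*R = R*x)
X(h, b) = b + h + h**2 (X(h, b) = (h + b) + h*h = (b + h) + h**2 = b + h + h**2)
-48552 - X((-38 - 11) - 38, 214) = -48552 - (214 + ((-38 - 11) - 38) + ((-38 - 11) - 38)**2) = -48552 - (214 + (-49 - 38) + (-49 - 38)**2) = -48552 - (214 - 87 + (-87)**2) = -48552 - (214 - 87 + 7569) = -48552 - 1*7696 = -48552 - 7696 = -56248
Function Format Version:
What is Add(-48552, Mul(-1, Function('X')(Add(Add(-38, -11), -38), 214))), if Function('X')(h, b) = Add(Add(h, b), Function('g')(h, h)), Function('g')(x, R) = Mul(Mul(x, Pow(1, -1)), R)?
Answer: -56248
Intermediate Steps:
Function('g')(x, R) = Mul(R, x) (Function('g')(x, R) = Mul(Mul(x, 1), R) = Mul(x, R) = Mul(R, x))
Function('X')(h, b) = Add(b, h, Pow(h, 2)) (Function('X')(h, b) = Add(Add(h, b), Mul(h, h)) = Add(Add(b, h), Pow(h, 2)) = Add(b, h, Pow(h, 2)))
Add(-48552, Mul(-1, Function('X')(Add(Add(-38, -11), -38), 214))) = Add(-48552, Mul(-1, Add(214, Add(Add(-38, -11), -38), Pow(Add(Add(-38, -11), -38), 2)))) = Add(-48552, Mul(-1, Add(214, Add(-49, -38), Pow(Add(-49, -38), 2)))) = Add(-48552, Mul(-1, Add(214, -87, Pow(-87, 2)))) = Add(-48552, Mul(-1, Add(214, -87, 7569))) = Add(-48552, Mul(-1, 7696)) = Add(-48552, -7696) = -56248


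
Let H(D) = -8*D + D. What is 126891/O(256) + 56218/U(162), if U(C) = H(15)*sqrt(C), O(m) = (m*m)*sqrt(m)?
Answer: 126891/1048576 - 28109*sqrt(2)/945 ≈ -41.945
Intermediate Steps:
H(D) = -7*D
O(m) = m**(5/2) (O(m) = m**2*sqrt(m) = m**(5/2))
U(C) = -105*sqrt(C) (U(C) = (-7*15)*sqrt(C) = -105*sqrt(C))
126891/O(256) + 56218/U(162) = 126891/(256**(5/2)) + 56218/((-945*sqrt(2))) = 126891/1048576 + 56218/((-945*sqrt(2))) = 126891*(1/1048576) + 56218/((-945*sqrt(2))) = 126891/1048576 + 56218*(-sqrt(2)/1890) = 126891/1048576 - 28109*sqrt(2)/945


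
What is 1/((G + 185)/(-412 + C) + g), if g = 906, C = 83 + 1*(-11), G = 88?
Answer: 340/307767 ≈ 0.0011047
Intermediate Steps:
C = 72 (C = 83 - 11 = 72)
1/((G + 185)/(-412 + C) + g) = 1/((88 + 185)/(-412 + 72) + 906) = 1/(273/(-340) + 906) = 1/(273*(-1/340) + 906) = 1/(-273/340 + 906) = 1/(307767/340) = 340/307767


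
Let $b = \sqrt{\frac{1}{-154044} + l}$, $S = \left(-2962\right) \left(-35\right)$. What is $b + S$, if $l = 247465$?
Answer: $103670 + \frac{\sqrt{163117612906061}}{25674} \approx 1.0417 \cdot 10^{5}$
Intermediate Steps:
$S = 103670$
$b = \frac{\sqrt{163117612906061}}{25674}$ ($b = \sqrt{\frac{1}{-154044} + 247465} = \sqrt{- \frac{1}{154044} + 247465} = \sqrt{\frac{38120498459}{154044}} = \frac{\sqrt{163117612906061}}{25674} \approx 497.46$)
$b + S = \frac{\sqrt{163117612906061}}{25674} + 103670 = 103670 + \frac{\sqrt{163117612906061}}{25674}$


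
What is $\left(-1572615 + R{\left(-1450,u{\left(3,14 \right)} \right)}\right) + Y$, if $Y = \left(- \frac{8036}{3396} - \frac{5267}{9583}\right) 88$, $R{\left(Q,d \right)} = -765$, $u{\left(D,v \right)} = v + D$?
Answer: $- \frac{12803055464300}{8135967} \approx -1.5736 \cdot 10^{6}$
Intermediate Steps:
$u{\left(D,v \right)} = D + v$
$Y = - \frac{2087705840}{8135967}$ ($Y = \left(\left(-8036\right) \frac{1}{3396} - \frac{5267}{9583}\right) 88 = \left(- \frac{2009}{849} - \frac{5267}{9583}\right) 88 = \left(- \frac{23723930}{8135967}\right) 88 = - \frac{2087705840}{8135967} \approx -256.6$)
$\left(-1572615 + R{\left(-1450,u{\left(3,14 \right)} \right)}\right) + Y = \left(-1572615 - 765\right) - \frac{2087705840}{8135967} = -1573380 - \frac{2087705840}{8135967} = - \frac{12803055464300}{8135967}$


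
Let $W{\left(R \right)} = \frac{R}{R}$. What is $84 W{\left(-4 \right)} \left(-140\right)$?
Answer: $-11760$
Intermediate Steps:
$W{\left(R \right)} = 1$
$84 W{\left(-4 \right)} \left(-140\right) = 84 \cdot 1 \left(-140\right) = 84 \left(-140\right) = -11760$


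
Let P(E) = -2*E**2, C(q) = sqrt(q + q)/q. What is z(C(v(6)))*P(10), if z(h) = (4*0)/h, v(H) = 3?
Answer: 0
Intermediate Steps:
C(q) = sqrt(2)/sqrt(q) (C(q) = sqrt(2*q)/q = (sqrt(2)*sqrt(q))/q = sqrt(2)/sqrt(q))
z(h) = 0 (z(h) = 0/h = 0)
z(C(v(6)))*P(10) = 0*(-2*10**2) = 0*(-2*100) = 0*(-200) = 0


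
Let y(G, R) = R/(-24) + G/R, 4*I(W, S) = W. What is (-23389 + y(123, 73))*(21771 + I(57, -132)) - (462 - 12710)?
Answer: -1190314689207/2336 ≈ -5.0955e+8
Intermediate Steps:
I(W, S) = W/4
y(G, R) = -R/24 + G/R (y(G, R) = R*(-1/24) + G/R = -R/24 + G/R)
(-23389 + y(123, 73))*(21771 + I(57, -132)) - (462 - 12710) = (-23389 + (-1/24*73 + 123/73))*(21771 + (1/4)*57) - (462 - 12710) = (-23389 + (-73/24 + 123*(1/73)))*(21771 + 57/4) - 1*(-12248) = (-23389 + (-73/24 + 123/73))*(87141/4) + 12248 = (-23389 - 2377/1752)*(87141/4) + 12248 = -40979905/1752*87141/4 + 12248 = -1190343300535/2336 + 12248 = -1190314689207/2336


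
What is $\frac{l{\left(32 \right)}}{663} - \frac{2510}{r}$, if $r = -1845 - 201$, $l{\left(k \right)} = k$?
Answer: $\frac{96089}{75361} \approx 1.275$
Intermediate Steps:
$r = -2046$
$\frac{l{\left(32 \right)}}{663} - \frac{2510}{r} = \frac{32}{663} - \frac{2510}{-2046} = 32 \cdot \frac{1}{663} - - \frac{1255}{1023} = \frac{32}{663} + \frac{1255}{1023} = \frac{96089}{75361}$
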